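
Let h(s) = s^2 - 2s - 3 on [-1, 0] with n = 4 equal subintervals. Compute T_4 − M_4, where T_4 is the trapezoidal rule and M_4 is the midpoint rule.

0.015625

T_4 = -1.65625.
M_4 = -1.671875.
T_4 − M_4 = 0.015625.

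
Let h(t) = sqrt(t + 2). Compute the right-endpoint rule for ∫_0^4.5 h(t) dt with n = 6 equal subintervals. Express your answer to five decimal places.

Δt = (4.5 − 0)/6 = 0.75.
Right endpoints: 0.75, 1.5, 2.25, 3, 3.75, 4.5.
h(0.75) ≈ 1.65831, h(1.5) ≈ 1.87083, h(2.25) ≈ 2.06155, h(3) ≈ 2.23607, h(3.75) ≈ 2.39792, h(4.5) ≈ 2.54951.
Sum = Δt · [h(0.75) + h(1.5) + h(2.25) + ...].
Sum ≈ 9.58064.

9.58064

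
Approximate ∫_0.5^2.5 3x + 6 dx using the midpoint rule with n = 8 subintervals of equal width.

Δx = (2.5 − 0.5)/8 = 0.25.
Midpoints: 0.625, 0.875, 1.125, 1.375, 1.625, 1.875, 2.125, 2.375.
f(0.625) = 7.875, f(0.875) = 8.625, f(1.125) = 9.375, f(1.375) = 10.125, f(1.625) = 10.875, f(1.875) = 11.625, f(2.125) = 12.375, f(2.375) = 13.125.
Sum = Δx · [f(0.625) + f(0.875) + f(1.125) + ...].
Sum = 21.

21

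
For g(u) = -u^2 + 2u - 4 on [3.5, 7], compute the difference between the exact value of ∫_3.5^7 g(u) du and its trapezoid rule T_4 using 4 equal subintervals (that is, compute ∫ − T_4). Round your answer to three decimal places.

0.447

Exact integral: ∫_3.5^7 g(u) du ≈ -77.29167.
T_4 = -77.73828125.
Error ≈ -77.29167 − (-77.73828125) ≈ 0.447.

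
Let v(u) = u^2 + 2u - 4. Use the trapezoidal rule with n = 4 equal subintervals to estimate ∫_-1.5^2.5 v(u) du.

Δu = (2.5 − (-1.5))/4 = 1.
v(-1.5) = -4.75, v(-0.5) = -4.75, v(0.5) = -2.75, v(1.5) = 1.25, v(2.5) = 7.25.
T_4 = (Δu/2)·[v(u_0) + 2v(u_1) + 2v(u_2) + 2v(u_3) + v(u_4)].
Sum = -5.

-5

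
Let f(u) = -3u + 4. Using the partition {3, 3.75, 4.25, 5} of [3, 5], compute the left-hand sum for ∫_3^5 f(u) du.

-13.9375

Subinterval widths: 0.75, 0.5, 0.75.
Left endpoints: 3, 3.75, 4.25.
f(3) = -5, f(3.75) = -7.25, f(4.25) = -8.75.
Sum = Σ Δu_i · f(u_i).
Sum = -13.9375.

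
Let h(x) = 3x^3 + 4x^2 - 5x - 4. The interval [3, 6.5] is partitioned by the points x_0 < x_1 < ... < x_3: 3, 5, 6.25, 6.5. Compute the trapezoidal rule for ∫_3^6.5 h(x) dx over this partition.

Subinterval widths: 2, 1.25, 0.25.
h(3) = 98, h(5) = 446, h(6.25) = 853.421875, h(6.5) = 956.375.
On each subinterval the trapezoid contributes (Δx_i/2)·[h(x_{i-1}) + h(x_i)].
Sum = 1582.36328125.

1582.36328125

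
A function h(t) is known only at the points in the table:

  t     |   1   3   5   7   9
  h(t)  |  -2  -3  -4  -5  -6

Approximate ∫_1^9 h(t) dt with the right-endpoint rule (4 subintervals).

Δt = 2.
Sum = 2·[(-3) + (-4) + (-5) + (-6)] = -36.

-36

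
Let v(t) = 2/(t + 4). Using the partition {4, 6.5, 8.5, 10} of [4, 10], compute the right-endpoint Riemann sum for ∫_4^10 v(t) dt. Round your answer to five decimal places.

1.01048

Subinterval widths: 2.5, 2, 1.5.
Right endpoints: 6.5, 8.5, 10.
v(6.5) = 4/21, v(8.5) = 0.16, v(10) = 1/7.
Sum = Σ Δt_i · v(t_i).
Sum ≈ 1.01048.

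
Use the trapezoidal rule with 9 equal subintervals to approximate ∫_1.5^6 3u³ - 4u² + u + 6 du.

734.15625

Δu = (6 − 1.5)/9 = 0.5.
f(1.5) = 8.625, f(2) = 16, f(2.5) = 30.375, f(3) = 54, f(3.5) = 89.125, f(4) = 138, f(4.5) = 202.875, f(5) = 286, f(5.5) = 389.625, f(6) = 516.
T_9 = (Δu/2)·[f(u_0) + 2f(u_1) + ... + 2f(u_{8}) + f(u_9)].
Sum = 734.15625.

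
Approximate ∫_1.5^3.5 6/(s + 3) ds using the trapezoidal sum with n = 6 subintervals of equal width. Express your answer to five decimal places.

2.20778

Δs = (3.5 − 1.5)/6 = 1/3.
f(1.5) = 4/3, f(11/6) = 36/29, f(13/6) = 36/31, f(2.5) = 12/11, f(17/6) = 36/35, f(19/6) = 36/37, f(3.5) = 12/13.
T_6 = (Δs/2)·[f(s_0) + 2f(s_1) + ... + 2f(s_{5}) + f(s_6)].
Sum ≈ 2.20778.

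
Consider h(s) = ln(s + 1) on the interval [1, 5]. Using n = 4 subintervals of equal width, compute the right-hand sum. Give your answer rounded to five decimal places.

Δs = (5 − 1)/4 = 1.
Right endpoints: 2, 3, 4, 5.
h(2) ≈ 1.09861, h(3) ≈ 1.38629, h(4) ≈ 1.60944, h(5) ≈ 1.79176.
Sum = Δs · [h(2) + h(3) + h(4) + h(5)].
Sum ≈ 5.88610.

5.88610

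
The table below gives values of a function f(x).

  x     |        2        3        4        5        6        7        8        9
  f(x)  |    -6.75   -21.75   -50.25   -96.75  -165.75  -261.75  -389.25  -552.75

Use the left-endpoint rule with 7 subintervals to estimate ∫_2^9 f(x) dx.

-992.25

Δx = 1.
Sum = 1·[(-6.75) + (-21.75) + (-50.25) + (-96.75) + (-165.75) + (-261.75) + (-389.25)] = -992.25.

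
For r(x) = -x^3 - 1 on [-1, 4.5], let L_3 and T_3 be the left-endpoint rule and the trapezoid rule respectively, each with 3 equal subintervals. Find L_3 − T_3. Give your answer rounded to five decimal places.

84.44792

L_3 ≈ -39.4930556.
T_3 ≈ -123.9409722.
L_3 − T_3 ≈ 84.44792.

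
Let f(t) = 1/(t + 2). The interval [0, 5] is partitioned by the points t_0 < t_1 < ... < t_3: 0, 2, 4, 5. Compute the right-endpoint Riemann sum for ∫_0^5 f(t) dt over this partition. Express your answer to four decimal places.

Subinterval widths: 2, 2, 1.
Right endpoints: 2, 4, 5.
f(2) = 0.25, f(4) = 1/6, f(5) = 1/7.
Sum = Σ Δt_i · f(t_i).
Sum ≈ 0.9762.

0.9762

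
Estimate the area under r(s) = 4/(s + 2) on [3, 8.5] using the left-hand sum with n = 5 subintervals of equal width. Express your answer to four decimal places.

3.2106

Δs = (8.5 − 3)/5 = 1.1.
Left endpoints: 3, 4.1, 5.2, 6.3, 7.4.
r(3) = 0.8, r(4.1) = 40/61, r(5.2) = 5/9, r(6.3) = 40/83, r(7.4) = 20/47.
Sum = Δs · [r(3) + r(4.1) + r(5.2) + r(6.3) + r(7.4)].
Sum ≈ 3.2106.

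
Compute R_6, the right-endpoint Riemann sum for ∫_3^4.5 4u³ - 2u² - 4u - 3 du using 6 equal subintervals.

Δu = (4.5 − 3)/6 = 0.25.
Right endpoints: 3.25, 3.5, 3.75, 4, 4.25, 4.5.
f(3.25) = 100.1875, f(3.5) = 130, f(3.75) = 164.8125, f(4) = 205, f(4.25) = 250.9375, f(4.5) = 303.
Sum = Δu · [f(3.25) + f(3.5) + f(3.75) + ...].
Sum = 288.484375.

288.484375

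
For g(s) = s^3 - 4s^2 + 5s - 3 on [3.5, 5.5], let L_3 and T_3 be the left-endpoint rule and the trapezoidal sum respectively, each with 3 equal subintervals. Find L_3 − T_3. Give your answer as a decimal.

-20.5

L_3 ≈ 46.49074.
T_3 ≈ 66.99074.
L_3 − T_3 = -20.5.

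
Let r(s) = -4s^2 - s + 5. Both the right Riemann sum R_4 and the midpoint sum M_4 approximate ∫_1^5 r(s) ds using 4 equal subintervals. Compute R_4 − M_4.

R_4 = -210.
M_4 = -156.
R_4 − M_4 = -54.

-54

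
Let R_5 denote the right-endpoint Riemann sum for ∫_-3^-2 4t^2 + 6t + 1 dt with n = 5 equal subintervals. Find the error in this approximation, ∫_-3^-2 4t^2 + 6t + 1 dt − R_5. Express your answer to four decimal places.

1.3733

Exact integral: ∫_-3^-2 f(t) dt ≈ 11.333333.
R_5 = 9.96.
Error ≈ 11.333333 − 9.96 ≈ 1.3733.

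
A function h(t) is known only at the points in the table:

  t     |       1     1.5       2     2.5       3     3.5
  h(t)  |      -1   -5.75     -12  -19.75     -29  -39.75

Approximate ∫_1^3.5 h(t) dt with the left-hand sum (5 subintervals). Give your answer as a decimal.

Δt = 0.5.
Sum = 0.5·[(-1) + (-5.75) + (-12) + (-19.75) + (-29)] = -33.75.

-33.75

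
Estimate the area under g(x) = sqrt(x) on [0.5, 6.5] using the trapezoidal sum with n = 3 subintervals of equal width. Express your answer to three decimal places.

10.662

Δx = (6.5 − 0.5)/3 = 2.
g(0.5) ≈ 0.707, g(2.5) ≈ 1.581, g(4.5) ≈ 2.121, g(6.5) ≈ 2.550.
T_3 = (Δx/2)·[g(x_0) + 2g(x_1) + 2g(x_2) + g(x_3)].
Sum ≈ 10.662.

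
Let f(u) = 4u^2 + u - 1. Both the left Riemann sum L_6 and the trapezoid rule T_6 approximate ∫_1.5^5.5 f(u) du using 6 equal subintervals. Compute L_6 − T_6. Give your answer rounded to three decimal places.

L_6 ≈ 189.85185.
T_6 ≈ 228.51852.
L_6 − T_6 ≈ -38.667.

-38.667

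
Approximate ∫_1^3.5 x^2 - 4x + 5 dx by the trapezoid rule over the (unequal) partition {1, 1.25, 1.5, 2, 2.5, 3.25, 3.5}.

Subinterval widths: 0.25, 0.25, 0.5, 0.5, 0.75, 0.25.
f(1) = 2, f(1.25) = 1.5625, f(1.5) = 1.25, f(2) = 1, f(2.5) = 1.25, f(3.25) = 2.5625, f(3.5) = 3.25.
On each subinterval the trapezoid contributes (Δx_i/2)·[f(x_{i-1}) + f(x_i)].
Sum = 4.078125.

4.078125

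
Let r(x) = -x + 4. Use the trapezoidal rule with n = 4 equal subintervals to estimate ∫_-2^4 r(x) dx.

Δx = (4 − (-2))/4 = 1.5.
r(-2) = 6, r(-0.5) = 4.5, r(1) = 3, r(2.5) = 1.5, r(4) = 0.
T_4 = (Δx/2)·[r(x_0) + 2r(x_1) + 2r(x_2) + 2r(x_3) + r(x_4)].
Sum = 18.

18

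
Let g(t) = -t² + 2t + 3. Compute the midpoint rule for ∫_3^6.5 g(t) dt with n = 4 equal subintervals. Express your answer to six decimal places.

-38.568359

Δt = (6.5 − 3)/4 = 0.875.
Midpoints: 3.4375, 4.3125, 5.1875, 6.0625.
g(3.4375) = -1.94140625, g(4.3125) = -6.97265625, g(5.1875) = -13.53515625, g(6.0625) = -21.62890625.
Sum = Δt · [g(3.4375) + g(4.3125) + g(5.1875) + g(6.0625)].
Sum ≈ -38.568359.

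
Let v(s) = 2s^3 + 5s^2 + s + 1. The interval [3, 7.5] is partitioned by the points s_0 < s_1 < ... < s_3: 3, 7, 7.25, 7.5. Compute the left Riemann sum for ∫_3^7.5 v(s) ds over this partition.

905.0546875

Subinterval widths: 4, 0.25, 0.25.
Left endpoints: 3, 7, 7.25.
v(3) = 103, v(7) = 939, v(7.25) = 1033.21875.
Sum = Σ Δs_i · v(s_i).
Sum = 905.0546875.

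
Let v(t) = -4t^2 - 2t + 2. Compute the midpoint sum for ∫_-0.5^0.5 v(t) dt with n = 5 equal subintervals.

Δt = (0.5 − (-0.5))/5 = 0.2.
Midpoints: -0.4, -0.2, 0, 0.2, 0.4.
v(-0.4) = 2.16, v(-0.2) = 2.24, v(0) = 2, v(0.2) = 1.44, v(0.4) = 0.56.
Sum = Δt · [v(-0.4) + v(-0.2) + v(0) + v(0.2) + v(0.4)].
Sum = 1.68.

1.68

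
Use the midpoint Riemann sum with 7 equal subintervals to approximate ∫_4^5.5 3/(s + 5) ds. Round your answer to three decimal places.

0.462

Δs = (5.5 − 4)/7 = 3/14.
Midpoints: 115/28, 121/28, 127/28, 4.75, 139/28, 145/28, 151/28.
f(115/28) = 28/85, f(121/28) = 28/87, f(127/28) = 28/89, f(4.75) = 4/13, f(139/28) = 28/93, f(145/28) = 28/95, f(151/28) = 28/97.
Sum = Δs · [f(115/28) + f(121/28) + f(127/28) + ...].
Sum ≈ 0.462.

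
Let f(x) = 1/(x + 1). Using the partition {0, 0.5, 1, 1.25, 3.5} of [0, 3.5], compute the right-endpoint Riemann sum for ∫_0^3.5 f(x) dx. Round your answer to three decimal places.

Subinterval widths: 0.5, 0.5, 0.25, 2.25.
Right endpoints: 0.5, 1, 1.25, 3.5.
f(0.5) = 2/3, f(1) = 0.5, f(1.25) = 4/9, f(3.5) = 2/9.
Sum = Σ Δx_i · f(x_i).
Sum ≈ 1.194.

1.194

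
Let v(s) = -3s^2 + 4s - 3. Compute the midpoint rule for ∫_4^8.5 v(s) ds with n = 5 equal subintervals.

Δs = (8.5 − 4)/5 = 0.9.
Midpoints: 4.45, 5.35, 6.25, 7.15, 8.05.
v(4.45) = -44.6075, v(5.35) = -67.4675, v(6.25) = -95.1875, v(7.15) = -127.7675, v(8.05) = -165.2075.
Sum = Δs · [v(4.45) + v(5.35) + v(6.25) + v(7.15) + v(8.05)].
Sum = -450.21375.

-450.21375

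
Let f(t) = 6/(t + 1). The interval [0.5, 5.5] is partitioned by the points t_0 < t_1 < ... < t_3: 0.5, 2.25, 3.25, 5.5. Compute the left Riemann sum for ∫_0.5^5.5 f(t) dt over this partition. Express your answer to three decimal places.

Subinterval widths: 1.75, 1, 2.25.
Left endpoints: 0.5, 2.25, 3.25.
f(0.5) = 4, f(2.25) = 24/13, f(3.25) = 24/17.
Sum = Σ Δt_i · f(t_i).
Sum ≈ 12.023.

12.023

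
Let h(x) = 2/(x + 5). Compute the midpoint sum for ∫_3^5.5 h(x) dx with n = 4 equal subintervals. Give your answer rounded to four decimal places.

0.5437

Δx = (5.5 − 3)/4 = 0.625.
Midpoints: 3.3125, 3.9375, 4.5625, 5.1875.
h(3.3125) = 32/133, h(3.9375) = 32/143, h(4.5625) = 32/153, h(5.1875) = 32/163.
Sum = Δx · [h(3.3125) + h(3.9375) + h(4.5625) + h(5.1875)].
Sum ≈ 0.5437.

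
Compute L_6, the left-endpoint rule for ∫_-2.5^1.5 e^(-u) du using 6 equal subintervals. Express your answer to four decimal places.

16.3855

Δu = (1.5 − (-2.5))/6 = 2/3.
Left endpoints: -2.5, -11/6, -7/6, -0.5, 1/6, 5/6.
f(-2.5) ≈ 12.1825, f(-11/6) ≈ 6.2547, f(-7/6) ≈ 3.2113, f(-0.5) ≈ 1.6487, f(1/6) ≈ 0.8465, f(5/6) ≈ 0.4346.
Sum = Δu · [f(-2.5) + f(-11/6) + f(-7/6) + ...].
Sum ≈ 16.3855.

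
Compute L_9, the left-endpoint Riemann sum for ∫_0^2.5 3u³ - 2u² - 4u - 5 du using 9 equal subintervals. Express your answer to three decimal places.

Δu = (2.5 − 0)/9 = 5/18.
Left endpoints: 0, 5/18, 5/9, 5/6, 10/9, 25/18, 5/3, 35/18, 20/9.
f(0) = -5, f(5/18) = -12055/1944, f(5/9) = -1780/243, f(5/6) = -575/72, f(10/9) = -1895/243, f(25/18) = -12395/1944, f(5/3) = -10/3, f(35/18) = 3335/1944, f(20/9) = 2225/243.
Sum = Δu · [f(0) + f(5/18) + f(5/9) + ...].
Sum ≈ -9.208.

-9.208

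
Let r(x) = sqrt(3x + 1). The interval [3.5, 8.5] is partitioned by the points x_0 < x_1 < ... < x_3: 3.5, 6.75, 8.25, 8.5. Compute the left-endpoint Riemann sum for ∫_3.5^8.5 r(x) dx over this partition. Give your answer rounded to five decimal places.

19.20456

Subinterval widths: 3.25, 1.5, 0.25.
Left endpoints: 3.5, 6.75, 8.25.
r(3.5) ≈ 3.39116, r(6.75) ≈ 4.60977, r(8.25) ≈ 5.07445.
Sum = Σ Δx_i · r(x_i).
Sum ≈ 19.20456.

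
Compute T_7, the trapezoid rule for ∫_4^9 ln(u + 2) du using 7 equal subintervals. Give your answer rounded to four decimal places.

10.6231

Δu = (9 − 4)/7 = 5/7.
f(4) ≈ 1.7918, f(33/7) ≈ 1.9042, f(38/7) ≈ 2.0053, f(43/7) ≈ 2.0971, f(48/7) ≈ 2.1812, f(53/7) ≈ 2.2588, f(58/7) ≈ 2.3308, f(9) ≈ 2.3979.
T_7 = (Δu/2)·[f(u_0) + 2f(u_1) + ... + 2f(u_{6}) + f(u_7)].
Sum ≈ 10.6231.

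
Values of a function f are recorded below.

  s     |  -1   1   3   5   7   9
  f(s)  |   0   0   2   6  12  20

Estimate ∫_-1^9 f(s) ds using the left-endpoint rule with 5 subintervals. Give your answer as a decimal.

Δs = 2.
Sum = 2·[0 + 0 + 2 + 6 + 12] = 40.

40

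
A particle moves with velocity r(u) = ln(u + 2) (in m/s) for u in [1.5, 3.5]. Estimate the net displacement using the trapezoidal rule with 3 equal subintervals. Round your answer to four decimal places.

Δu = (3.5 − 1.5)/3 = 2/3.
r(1.5) ≈ 1.2528, r(13/6) ≈ 1.4271, r(17/6) ≈ 1.5755, r(3.5) ≈ 1.7047.
T_3 = (Δu/2)·[r(u_0) + 2r(u_1) + 2r(u_2) + r(u_3)].
Sum ≈ 2.9876.

2.9876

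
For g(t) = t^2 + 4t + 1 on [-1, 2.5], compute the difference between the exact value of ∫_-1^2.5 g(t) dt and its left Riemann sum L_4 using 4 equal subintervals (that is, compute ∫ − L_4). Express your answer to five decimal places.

Exact integral: ∫_-1^2.5 g(t) dt ≈ 19.5416667.
L_4 = 11.56640625.
Error ≈ 19.5416667 − 11.56640625 ≈ 7.97526.

7.97526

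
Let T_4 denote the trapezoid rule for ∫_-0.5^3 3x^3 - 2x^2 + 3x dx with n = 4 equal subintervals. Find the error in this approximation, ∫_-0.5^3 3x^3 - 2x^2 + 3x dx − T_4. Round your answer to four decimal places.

-4.1312

Exact integral: ∫_-0.5^3 f(x) dx ≈ 55.744792.
T_4 ≈ 59.875977.
Error ≈ 55.744792 − 59.875977 ≈ -4.1312.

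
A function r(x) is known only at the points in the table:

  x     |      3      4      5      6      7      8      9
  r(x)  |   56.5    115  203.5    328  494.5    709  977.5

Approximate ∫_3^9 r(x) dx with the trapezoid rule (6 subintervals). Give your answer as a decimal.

2367

Δx = 1.
T_6 = (1/2)·[56.5 + 2·115 + 2·203.5 + 2·328 + 2·494.5 + 2·709 + 977.5] = 2367.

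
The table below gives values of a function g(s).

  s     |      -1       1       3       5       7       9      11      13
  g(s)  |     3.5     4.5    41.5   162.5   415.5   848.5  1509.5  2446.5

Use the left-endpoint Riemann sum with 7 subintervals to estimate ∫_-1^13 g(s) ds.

5971

Δs = 2.
Sum = 2·[3.5 + 4.5 + 41.5 + 162.5 + 415.5 + 848.5 + 1509.5] = 5971.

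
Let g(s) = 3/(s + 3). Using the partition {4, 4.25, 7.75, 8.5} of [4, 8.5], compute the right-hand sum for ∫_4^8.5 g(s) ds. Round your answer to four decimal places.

Subinterval widths: 0.25, 3.5, 0.75.
Right endpoints: 4.25, 7.75, 8.5.
g(4.25) = 12/29, g(7.75) = 12/43, g(8.5) = 6/23.
Sum = Σ Δs_i · g(s_i).
Sum ≈ 1.2758.

1.2758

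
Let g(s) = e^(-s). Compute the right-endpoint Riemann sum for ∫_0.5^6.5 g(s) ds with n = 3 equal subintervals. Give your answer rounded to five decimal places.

0.18939

Δs = (6.5 − 0.5)/3 = 2.
Right endpoints: 2.5, 4.5, 6.5.
g(2.5) ≈ 0.08208, g(4.5) ≈ 0.01111, g(6.5) ≈ 0.00150.
Sum = Δs · [g(2.5) + g(4.5) + g(6.5)].
Sum ≈ 0.18939.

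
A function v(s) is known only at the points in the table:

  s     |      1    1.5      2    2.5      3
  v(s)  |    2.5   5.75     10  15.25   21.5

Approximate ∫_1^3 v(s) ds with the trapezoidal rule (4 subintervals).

Δs = 0.5.
T_4 = (0.5/2)·[2.5 + 2·5.75 + 2·10 + 2·15.25 + 21.5] = 21.5.

21.5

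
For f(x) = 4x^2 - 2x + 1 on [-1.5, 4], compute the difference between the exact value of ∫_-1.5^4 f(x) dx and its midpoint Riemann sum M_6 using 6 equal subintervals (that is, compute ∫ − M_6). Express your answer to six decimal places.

Exact integral: ∫_-1.5^4 f(x) dx ≈ 81.58333333.
M_6 ≈ 80.04282407.
Error ≈ 81.58333333 − 80.04282407 ≈ 1.540509.

1.540509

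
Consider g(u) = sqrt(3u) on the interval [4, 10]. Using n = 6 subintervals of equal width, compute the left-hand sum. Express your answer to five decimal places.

26.25743

Δu = (10 − 4)/6 = 1.
Left endpoints: 4, 5, 6, 7, 8, 9.
g(4) ≈ 3.46410, g(5) ≈ 3.87298, g(6) ≈ 4.24264, g(7) ≈ 4.58258, g(8) ≈ 4.89898, g(9) ≈ 5.19615.
Sum = Δu · [g(4) + g(5) + g(6) + ...].
Sum ≈ 26.25743.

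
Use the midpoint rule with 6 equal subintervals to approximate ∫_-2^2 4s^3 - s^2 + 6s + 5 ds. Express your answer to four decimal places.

Δs = (2 − (-2))/6 = 2/3.
Midpoints: -5/3, -1, -1/3, 1/3, 1, 5/3.
f(-5/3) = -710/27, f(-1) = -6, f(-1/3) = 74/27, f(1/3) = 190/27, f(1) = 14, f(5/3) = 830/27.
Sum = Δs · [f(-5/3) + f(-1) + f(-1/3) + ...].
Sum ≈ 14.8148.

14.8148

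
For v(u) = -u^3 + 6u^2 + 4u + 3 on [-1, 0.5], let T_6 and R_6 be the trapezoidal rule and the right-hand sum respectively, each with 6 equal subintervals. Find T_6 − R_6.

T_6 = 5.58984375.
R_6 = 5.63671875.
T_6 − R_6 = -0.046875.

-0.046875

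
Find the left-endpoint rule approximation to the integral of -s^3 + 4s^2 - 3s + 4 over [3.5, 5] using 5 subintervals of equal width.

Δs = (5 − 3.5)/5 = 0.3.
Left endpoints: 3.5, 3.8, 4.1, 4.4, 4.7.
f(3.5) = -0.375, f(3.8) = -4.512, f(4.1) = -9.981, f(4.4) = -16.944, f(4.7) = -25.563.
Sum = Δs · [f(3.5) + f(3.8) + f(4.1) + f(4.4) + f(4.7)].
Sum = -17.2125.

-17.2125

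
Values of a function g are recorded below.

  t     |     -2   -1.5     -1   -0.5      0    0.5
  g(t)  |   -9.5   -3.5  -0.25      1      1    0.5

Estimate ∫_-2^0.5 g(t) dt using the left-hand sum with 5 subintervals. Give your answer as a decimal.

Δt = 0.5.
Sum = 0.5·[(-9.5) + (-3.5) + (-0.25) + 1 + 1] = -5.625.

-5.625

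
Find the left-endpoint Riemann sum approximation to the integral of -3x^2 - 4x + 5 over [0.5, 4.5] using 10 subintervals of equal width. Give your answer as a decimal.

-96.12

Δx = (4.5 − 0.5)/10 = 0.4.
Left endpoints: 0.5, 0.9, 1.3, 1.7, 2.1, 2.5, 2.9, 3.3, 3.7, 4.1.
f(0.5) = 2.25, f(0.9) = -1.03, f(1.3) = -5.27, f(1.7) = -10.47, f(2.1) = -16.63, f(2.5) = -23.75, f(2.9) = -31.83, f(3.3) = -40.87, f(3.7) = -50.87, f(4.1) = -61.83.
Sum = Δx · [f(0.5) + f(0.9) + f(1.3) + ...].
Sum = -96.12.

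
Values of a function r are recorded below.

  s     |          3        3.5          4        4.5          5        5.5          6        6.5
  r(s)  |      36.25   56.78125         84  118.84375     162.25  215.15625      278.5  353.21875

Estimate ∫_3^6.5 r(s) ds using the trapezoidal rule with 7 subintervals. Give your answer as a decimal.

555.1328125

Δs = 0.5.
T_7 = (0.5/2)·[36.25 + 2·56.78125 + 2·84 + 2·118.84375 + 2·162.25 + 2·215.15625 + 2·278.5 + 353.21875] = 555.1328125.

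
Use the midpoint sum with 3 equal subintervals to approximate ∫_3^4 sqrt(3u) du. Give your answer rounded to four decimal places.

Δu = (4 − 3)/3 = 1/3.
Midpoints: 19/6, 3.5, 23/6.
f(19/6) ≈ 3.0822, f(3.5) ≈ 3.2404, f(23/6) ≈ 3.3912.
Sum = Δu · [f(19/6) + f(3.5) + f(23/6)].
Sum ≈ 3.2379.

3.2379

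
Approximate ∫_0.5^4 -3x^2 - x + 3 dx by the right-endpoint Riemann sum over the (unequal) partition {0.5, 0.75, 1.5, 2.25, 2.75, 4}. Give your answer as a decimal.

-87.09375

Subinterval widths: 0.25, 0.75, 0.75, 0.5, 1.25.
Right endpoints: 0.75, 1.5, 2.25, 2.75, 4.
f(0.75) = 0.5625, f(1.5) = -5.25, f(2.25) = -14.4375, f(2.75) = -22.4375, f(4) = -49.
Sum = Σ Δx_i · f(x_i).
Sum = -87.09375.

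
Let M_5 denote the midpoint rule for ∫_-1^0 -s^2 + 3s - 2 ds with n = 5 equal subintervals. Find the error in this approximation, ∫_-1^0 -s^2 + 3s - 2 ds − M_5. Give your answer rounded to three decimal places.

Exact integral: ∫_-1^0 f(s) ds ≈ -3.83333.
M_5 = -3.83.
Error ≈ -3.83333 − (-3.83) ≈ -0.003.

-0.003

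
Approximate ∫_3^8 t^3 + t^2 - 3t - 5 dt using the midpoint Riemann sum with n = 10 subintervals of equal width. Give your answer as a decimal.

Δt = (8 − 3)/10 = 0.5.
Midpoints: 3.25, 3.75, 4.25, 4.75, 5.25, 5.75, 6.25, 6.75, 7.25, 7.75.
f(3.25) = 30.140625, f(3.75) = 50.546875, f(4.25) = 77.078125, f(4.75) = 110.484375, f(5.25) = 151.515625, f(5.75) = 200.921875, f(6.25) = 259.453125, f(6.75) = 327.859375, f(7.25) = 406.890625, f(7.75) = 497.296875.
Sum = Δt · [f(3.25) + f(3.75) + f(4.25) + ...].
Sum = 1056.09375.

1056.09375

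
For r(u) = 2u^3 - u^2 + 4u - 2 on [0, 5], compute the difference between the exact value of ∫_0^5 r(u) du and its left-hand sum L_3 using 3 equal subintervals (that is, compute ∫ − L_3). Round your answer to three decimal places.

Exact integral: ∫_0^5 r(u) du ≈ 310.83333.
L_3 ≈ 139.07407.
Error ≈ 310.83333 − 139.07407 ≈ 171.759.

171.759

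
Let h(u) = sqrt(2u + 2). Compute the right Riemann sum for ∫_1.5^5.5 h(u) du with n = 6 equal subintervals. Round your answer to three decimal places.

12.347

Δu = (5.5 − 1.5)/6 = 2/3.
Right endpoints: 13/6, 17/6, 3.5, 25/6, 29/6, 5.5.
h(13/6) ≈ 2.517, h(17/6) ≈ 2.769, h(3.5) ≈ 3.000, h(25/6) ≈ 3.215, h(29/6) ≈ 3.416, h(5.5) ≈ 3.606.
Sum = Δu · [h(13/6) + h(17/6) + h(3.5) + ...].
Sum ≈ 12.347.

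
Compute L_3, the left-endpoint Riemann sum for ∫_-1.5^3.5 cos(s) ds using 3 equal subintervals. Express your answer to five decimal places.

Δs = (3.5 − (-1.5))/3 = 5/3.
Left endpoints: -1.5, 1/6, 11/6.
f(-1.5) ≈ 0.07074, f(1/6) ≈ 0.98614, f(11/6) ≈ -0.25953.
Sum = Δs · [f(-1.5) + f(1/6) + f(11/6)].
Sum ≈ 1.32891.

1.32891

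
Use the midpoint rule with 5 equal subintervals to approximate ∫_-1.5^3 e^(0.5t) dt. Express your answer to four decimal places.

7.9514

Δt = (3 − (-1.5))/5 = 0.9.
Midpoints: -1.05, -0.15, 0.75, 1.65, 2.55.
f(-1.05) ≈ 0.5916, f(-0.15) ≈ 0.9277, f(0.75) ≈ 1.4550, f(1.65) ≈ 2.2819, f(2.55) ≈ 3.5787.
Sum = Δt · [f(-1.05) + f(-0.15) + f(0.75) + f(1.65) + f(2.55)].
Sum ≈ 7.9514.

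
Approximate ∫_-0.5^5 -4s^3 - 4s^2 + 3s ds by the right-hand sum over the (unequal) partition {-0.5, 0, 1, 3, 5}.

Subinterval widths: 0.5, 1, 2, 2.
Right endpoints: 0, 1, 3, 5.
f(0) = 0, f(1) = -5, f(3) = -135, f(5) = -585.
Sum = Σ Δs_i · f(s_i).
Sum = -1445.

-1445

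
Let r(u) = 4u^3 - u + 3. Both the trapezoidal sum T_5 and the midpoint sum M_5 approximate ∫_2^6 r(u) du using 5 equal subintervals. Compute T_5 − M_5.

30.72

T_5 = 1296.48.
M_5 = 1265.76.
T_5 − M_5 = 30.72.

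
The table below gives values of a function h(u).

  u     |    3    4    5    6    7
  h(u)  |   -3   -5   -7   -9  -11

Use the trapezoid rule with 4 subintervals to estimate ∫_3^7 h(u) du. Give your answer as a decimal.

-28

Δu = 1.
T_4 = (1/2)·[(-3) + 2·(-5) + 2·(-7) + 2·(-9) + (-11)] = -28.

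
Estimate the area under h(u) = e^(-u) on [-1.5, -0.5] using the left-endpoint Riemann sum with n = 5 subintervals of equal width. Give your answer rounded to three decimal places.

Δu = (-0.5 − (-1.5))/5 = 0.2.
Left endpoints: -1.5, -1.3, -1.1, -0.9, -0.7.
h(-1.5) ≈ 4.482, h(-1.3) ≈ 3.669, h(-1.1) ≈ 3.004, h(-0.9) ≈ 2.460, h(-0.7) ≈ 2.014.
Sum = Δu · [h(-1.5) + h(-1.3) + h(-1.1) + h(-0.9) + h(-0.7)].
Sum ≈ 3.126.

3.126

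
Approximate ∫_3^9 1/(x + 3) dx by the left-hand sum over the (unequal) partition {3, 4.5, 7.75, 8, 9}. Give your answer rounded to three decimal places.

0.797

Subinterval widths: 1.5, 3.25, 0.25, 1.
Left endpoints: 3, 4.5, 7.75, 8.
f(3) = 1/6, f(4.5) = 2/15, f(7.75) = 4/43, f(8) = 1/11.
Sum = Σ Δx_i · f(x_i).
Sum ≈ 0.797.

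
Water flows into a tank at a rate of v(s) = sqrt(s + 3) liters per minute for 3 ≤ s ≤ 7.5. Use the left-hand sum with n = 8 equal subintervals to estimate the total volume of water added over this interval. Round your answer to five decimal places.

12.66089

Δs = (7.5 − 3)/8 = 0.5625.
Left endpoints: 3, 3.5625, 4.125, 4.6875, 5.25, 5.8125, 6.375, 6.9375.
v(3) ≈ 2.44949, v(3.5625) ≈ 2.56174, v(4.125) ≈ 2.66927, v(4.6875) ≈ 2.77263, v(5.25) ≈ 2.87228, v(5.8125) ≈ 2.96859, v(6.375) ≈ 3.06186, v(6.9375) ≈ 3.15238.
Sum = Δs · [v(3) + v(3.5625) + v(4.125) + ...].
Sum ≈ 12.66089.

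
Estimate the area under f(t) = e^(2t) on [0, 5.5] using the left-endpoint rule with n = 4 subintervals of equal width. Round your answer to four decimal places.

5622.3205

Δt = (5.5 − 0)/4 = 1.375.
Left endpoints: 0, 1.375, 2.75, 4.125.
f(0) ≈ 1.0000, f(1.375) ≈ 15.6426, f(2.75) ≈ 244.6919, f(4.125) ≈ 3827.6258.
Sum = Δt · [f(0) + f(1.375) + f(2.75) + f(4.125)].
Sum ≈ 5622.3205.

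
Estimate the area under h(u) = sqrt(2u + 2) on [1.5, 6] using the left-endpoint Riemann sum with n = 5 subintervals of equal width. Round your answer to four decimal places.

13.0447

Δu = (6 − 1.5)/5 = 0.9.
Left endpoints: 1.5, 2.4, 3.3, 4.2, 5.1.
h(1.5) ≈ 2.2361, h(2.4) ≈ 2.6077, h(3.3) ≈ 2.9326, h(4.2) ≈ 3.2249, h(5.1) ≈ 3.4928.
Sum = Δu · [h(1.5) + h(2.4) + h(3.3) + h(4.2) + h(5.1)].
Sum ≈ 13.0447.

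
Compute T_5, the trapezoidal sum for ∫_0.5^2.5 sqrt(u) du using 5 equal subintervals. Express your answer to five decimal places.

2.39438

Δu = (2.5 − 0.5)/5 = 0.4.
f(0.5) ≈ 0.70711, f(0.9) ≈ 0.94868, f(1.3) ≈ 1.14018, f(1.7) ≈ 1.30384, f(2.1) ≈ 1.44914, f(2.5) ≈ 1.58114.
T_5 = (Δu/2)·[f(u_0) + 2f(u_1) + ... + 2f(u_{4}) + f(u_5)].
Sum ≈ 2.39438.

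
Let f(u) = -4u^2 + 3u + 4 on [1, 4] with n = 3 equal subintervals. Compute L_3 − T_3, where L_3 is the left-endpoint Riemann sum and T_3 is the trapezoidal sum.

L_3 = -26.
T_3 = -51.5.
L_3 − T_3 = 25.5.

25.5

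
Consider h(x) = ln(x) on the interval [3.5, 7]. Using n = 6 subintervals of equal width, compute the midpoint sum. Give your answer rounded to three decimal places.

5.739

Δx = (7 − 3.5)/6 = 7/12.
Midpoints: 91/24, 4.375, 119/24, 133/24, 6.125, 161/24.
h(91/24) ≈ 1.333, h(4.375) ≈ 1.476, h(119/24) ≈ 1.601, h(133/24) ≈ 1.712, h(6.125) ≈ 1.812, h(161/24) ≈ 1.903.
Sum = Δx · [h(91/24) + h(4.375) + h(119/24) + ...].
Sum ≈ 5.739.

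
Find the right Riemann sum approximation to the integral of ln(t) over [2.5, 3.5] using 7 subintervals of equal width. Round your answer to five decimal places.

1.11778

Δt = (3.5 − 2.5)/7 = 1/7.
Right endpoints: 37/14, 39/14, 41/14, 43/14, 45/14, 47/14, 3.5.
f(37/14) ≈ 0.97186, f(39/14) ≈ 1.02450, f(41/14) ≈ 1.07451, f(43/14) ≈ 1.12214, f(45/14) ≈ 1.16761, f(47/14) ≈ 1.21109, f(3.5) ≈ 1.25276.
Sum = Δt · [f(37/14) + f(39/14) + f(41/14) + ...].
Sum ≈ 1.11778.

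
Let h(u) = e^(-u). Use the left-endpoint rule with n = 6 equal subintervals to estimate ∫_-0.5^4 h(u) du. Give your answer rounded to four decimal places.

Δu = (4 − (-0.5))/6 = 0.75.
Left endpoints: -0.5, 0.25, 1, 1.75, 2.5, 3.25.
h(-0.5) ≈ 1.6487, h(0.25) ≈ 0.7788, h(1) ≈ 0.3679, h(1.75) ≈ 0.1738, h(2.5) ≈ 0.0821, h(3.25) ≈ 0.0388.
Sum = Δu · [h(-0.5) + h(0.25) + h(1) + ...].
Sum ≈ 2.3175.

2.3175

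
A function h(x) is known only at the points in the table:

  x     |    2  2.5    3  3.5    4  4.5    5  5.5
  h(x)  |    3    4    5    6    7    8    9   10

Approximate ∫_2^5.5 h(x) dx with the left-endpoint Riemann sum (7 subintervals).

21

Δx = 0.5.
Sum = 0.5·[3 + 4 + 5 + 6 + 7 + 8 + 9] = 21.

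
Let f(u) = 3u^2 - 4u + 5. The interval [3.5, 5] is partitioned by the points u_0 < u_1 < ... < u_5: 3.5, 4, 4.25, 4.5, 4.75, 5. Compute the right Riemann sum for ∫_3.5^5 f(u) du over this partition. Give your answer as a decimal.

Subinterval widths: 0.5, 0.25, 0.25, 0.25, 0.25.
Right endpoints: 4, 4.25, 4.5, 4.75, 5.
f(4) = 37, f(4.25) = 42.1875, f(4.5) = 47.75, f(4.75) = 53.6875, f(5) = 60.
Sum = Σ Δu_i · f(u_i).
Sum = 69.40625.

69.40625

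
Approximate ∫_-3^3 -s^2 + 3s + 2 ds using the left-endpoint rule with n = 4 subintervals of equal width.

-21.75

Δs = (3 − (-3))/4 = 1.5.
Left endpoints: -3, -1.5, 0, 1.5.
f(-3) = -16, f(-1.5) = -4.75, f(0) = 2, f(1.5) = 4.25.
Sum = Δs · [f(-3) + f(-1.5) + f(0) + f(1.5)].
Sum = -21.75.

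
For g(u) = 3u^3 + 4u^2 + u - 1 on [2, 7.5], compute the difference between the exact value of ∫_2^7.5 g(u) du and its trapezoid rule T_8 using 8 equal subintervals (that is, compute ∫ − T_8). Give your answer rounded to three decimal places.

-20.255

Exact integral: ∫_2^7.5 g(u) du ≈ 2933.50521.
T_8 ≈ 2953.76050.
Error ≈ 2933.50521 − 2953.76050 ≈ -20.255.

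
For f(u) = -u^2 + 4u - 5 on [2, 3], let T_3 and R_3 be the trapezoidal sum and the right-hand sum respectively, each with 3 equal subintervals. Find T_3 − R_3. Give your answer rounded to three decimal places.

0.167

T_3 ≈ -1.35185.
R_3 ≈ -1.51852.
T_3 − R_3 ≈ 0.167.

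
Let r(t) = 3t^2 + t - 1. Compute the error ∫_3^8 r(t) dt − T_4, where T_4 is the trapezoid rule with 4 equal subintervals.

Exact integral: ∫_3^8 r(t) dt = 507.5.
T_4 = 511.40625.
Error = 507.5 − 511.40625 = -3.90625.

-3.90625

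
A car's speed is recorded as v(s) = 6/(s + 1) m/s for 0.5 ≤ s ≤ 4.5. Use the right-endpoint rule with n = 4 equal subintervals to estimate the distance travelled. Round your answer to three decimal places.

6.539

Δs = (4.5 − 0.5)/4 = 1.
Right endpoints: 1.5, 2.5, 3.5, 4.5.
v(1.5) = 2.4, v(2.5) = 12/7, v(3.5) = 4/3, v(4.5) = 12/11.
Sum = Δs · [v(1.5) + v(2.5) + v(3.5) + v(4.5)].
Sum ≈ 6.539.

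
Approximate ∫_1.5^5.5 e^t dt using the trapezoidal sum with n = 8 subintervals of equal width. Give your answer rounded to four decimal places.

245.1939

Δt = (5.5 − 1.5)/8 = 0.5.
f(1.5) ≈ 4.4817, f(2) ≈ 7.3891, f(2.5) ≈ 12.1825, f(3) ≈ 20.0855, f(3.5) ≈ 33.1155, f(4) ≈ 54.5982, f(4.5) ≈ 90.0171, f(5) ≈ 148.4132, f(5.5) ≈ 244.6919.
T_8 = (Δt/2)·[f(t_0) + 2f(t_1) + ... + 2f(t_{7}) + f(t_8)].
Sum ≈ 245.1939.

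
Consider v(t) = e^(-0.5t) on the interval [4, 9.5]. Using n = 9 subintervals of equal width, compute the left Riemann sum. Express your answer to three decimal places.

Δt = (9.5 − 4)/9 = 11/18.
Left endpoints: 4, 83/18, 47/9, 35/6, 58/9, 127/18, 23/3, 149/18, 80/9.
v(4) ≈ 0.135, v(83/18) ≈ 0.100, v(47/9) ≈ 0.073, v(35/6) ≈ 0.054, v(58/9) ≈ 0.040, v(127/18) ≈ 0.029, v(23/3) ≈ 0.022, v(149/18) ≈ 0.016, v(80/9) ≈ 0.012.
Sum = Δt · [v(4) + v(83/18) + v(47/9) + ...].
Sum ≈ 0.294.

0.294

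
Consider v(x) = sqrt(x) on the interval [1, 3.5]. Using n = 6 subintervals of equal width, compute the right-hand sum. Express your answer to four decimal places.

Δx = (3.5 − 1)/6 = 5/12.
Right endpoints: 17/12, 11/6, 2.25, 8/3, 37/12, 3.5.
v(17/12) ≈ 1.1902, v(11/6) ≈ 1.3540, v(2.25) ≈ 1.5000, v(8/3) ≈ 1.6330, v(37/12) ≈ 1.7559, v(3.5) ≈ 1.8708.
Sum = Δx · [v(17/12) + v(11/6) + v(2.25) + ...].
Sum ≈ 3.8767.

3.8767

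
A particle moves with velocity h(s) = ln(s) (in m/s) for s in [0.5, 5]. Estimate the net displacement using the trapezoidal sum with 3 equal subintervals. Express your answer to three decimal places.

Δs = (5 − 0.5)/3 = 1.5.
h(0.5) ≈ -0.693, h(2) ≈ 0.693, h(3.5) ≈ 1.253, h(5) ≈ 1.609.
T_3 = (Δs/2)·[h(s_0) + 2h(s_1) + 2h(s_2) + h(s_3)].
Sum ≈ 3.606.

3.606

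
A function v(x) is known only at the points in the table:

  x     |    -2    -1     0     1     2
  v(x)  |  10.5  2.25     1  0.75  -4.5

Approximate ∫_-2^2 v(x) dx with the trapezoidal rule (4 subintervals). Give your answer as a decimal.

Δx = 1.
T_4 = (1/2)·[10.5 + 2·2.25 + 2·1 + 2·0.75 + (-4.5)] = 7.

7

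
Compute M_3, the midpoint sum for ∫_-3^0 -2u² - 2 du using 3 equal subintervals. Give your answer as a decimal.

Δu = (0 − (-3))/3 = 1.
Midpoints: -2.5, -1.5, -0.5.
f(-2.5) = -14.5, f(-1.5) = -6.5, f(-0.5) = -2.5.
Sum = Δu · [f(-2.5) + f(-1.5) + f(-0.5)].
Sum = -23.5.

-23.5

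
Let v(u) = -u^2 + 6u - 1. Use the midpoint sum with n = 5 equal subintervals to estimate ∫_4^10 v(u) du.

-65.28

Δu = (10 − 4)/5 = 1.2.
Midpoints: 4.6, 5.8, 7, 8.2, 9.4.
v(4.6) = 5.44, v(5.8) = 0.16, v(7) = -8, v(8.2) = -19.04, v(9.4) = -32.96.
Sum = Δu · [v(4.6) + v(5.8) + v(7) + v(8.2) + v(9.4)].
Sum = -65.28.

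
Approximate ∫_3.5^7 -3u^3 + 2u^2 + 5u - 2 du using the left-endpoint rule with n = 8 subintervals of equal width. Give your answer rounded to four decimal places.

-1231.2463

Δu = (7 − 3.5)/8 = 0.4375.
Left endpoints: 3.5, 3.9375, 4.375, 4.8125, 5.25, 5.6875, 6.125, 6.5625.
f(3.5) = -88.625, f(3.9375) = -550685/4096, f(4.375) = -98849/512, f(4.8125) = -1089503/4096, f(5.25) = -354.734375, f(5.6875) = -1887433/4096, f(6.125) = -299875/512, f(6.5625) = -2993867/4096.
Sum = Δu · [f(3.5) + f(3.9375) + f(4.375) + ...].
Sum ≈ -1231.2463.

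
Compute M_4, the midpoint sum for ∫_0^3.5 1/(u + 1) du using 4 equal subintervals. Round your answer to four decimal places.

1.4770

Δu = (3.5 − 0)/4 = 0.875.
Midpoints: 0.4375, 1.3125, 2.1875, 3.0625.
f(0.4375) = 16/23, f(1.3125) = 16/37, f(2.1875) = 16/51, f(3.0625) = 16/65.
Sum = Δu · [f(0.4375) + f(1.3125) + f(2.1875) + f(3.0625)].
Sum ≈ 1.4770.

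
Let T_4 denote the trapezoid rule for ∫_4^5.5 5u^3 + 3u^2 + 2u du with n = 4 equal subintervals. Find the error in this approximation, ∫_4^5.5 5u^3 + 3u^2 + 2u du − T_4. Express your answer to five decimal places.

-2.61035

Exact integral: ∫_4^5.5 f(u) du = 940.453125.
T_4 ≈ 943.0634766.
Error ≈ 940.453125 − 943.0634766 ≈ -2.61035.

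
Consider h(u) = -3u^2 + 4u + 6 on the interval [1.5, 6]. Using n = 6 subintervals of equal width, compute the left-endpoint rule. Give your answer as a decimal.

Δu = (6 − 1.5)/6 = 0.75.
Left endpoints: 1.5, 2.25, 3, 3.75, 4.5, 5.25.
h(1.5) = 5.25, h(2.25) = -0.1875, h(3) = -9, h(3.75) = -21.1875, h(4.5) = -36.75, h(5.25) = -55.6875.
Sum = Δu · [h(1.5) + h(2.25) + h(3) + ...].
Sum = -88.171875.

-88.171875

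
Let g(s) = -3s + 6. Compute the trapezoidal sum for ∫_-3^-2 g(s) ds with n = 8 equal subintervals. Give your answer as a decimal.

Δs = (-2 − (-3))/8 = 0.125.
g(-3) = 15, g(-2.875) = 14.625, g(-2.75) = 14.25, g(-2.625) = 13.875, g(-2.5) = 13.5, g(-2.375) = 13.125, g(-2.25) = 12.75, g(-2.125) = 12.375, g(-2) = 12.
T_8 = (Δs/2)·[g(s_0) + 2g(s_1) + ... + 2g(s_{7}) + g(s_8)].
Sum = 13.5.

13.5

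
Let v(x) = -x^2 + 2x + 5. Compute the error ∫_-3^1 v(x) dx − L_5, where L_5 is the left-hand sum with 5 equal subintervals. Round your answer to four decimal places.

Exact integral: ∫_-3^1 v(x) dx ≈ 2.666667.
L_5 = -4.16.
Error ≈ 2.666667 − (-4.16) ≈ 6.8267.

6.8267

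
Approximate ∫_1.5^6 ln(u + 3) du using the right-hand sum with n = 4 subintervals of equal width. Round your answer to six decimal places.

8.884891

Δu = (6 − 1.5)/4 = 1.125.
Right endpoints: 2.625, 3.75, 4.875, 6.
f(2.625) ≈ 1.727221, f(3.75) ≈ 1.909543, f(4.875) ≈ 2.063693, f(6) ≈ 2.197225.
Sum = Δu · [f(2.625) + f(3.75) + f(4.875) + f(6)].
Sum ≈ 8.884891.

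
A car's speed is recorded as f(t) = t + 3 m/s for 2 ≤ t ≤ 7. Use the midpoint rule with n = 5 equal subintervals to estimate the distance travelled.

Δt = (7 − 2)/5 = 1.
Midpoints: 2.5, 3.5, 4.5, 5.5, 6.5.
f(2.5) = 5.5, f(3.5) = 6.5, f(4.5) = 7.5, f(5.5) = 8.5, f(6.5) = 9.5.
Sum = Δt · [f(2.5) + f(3.5) + f(4.5) + f(5.5) + f(6.5)].
Sum = 37.5.

37.5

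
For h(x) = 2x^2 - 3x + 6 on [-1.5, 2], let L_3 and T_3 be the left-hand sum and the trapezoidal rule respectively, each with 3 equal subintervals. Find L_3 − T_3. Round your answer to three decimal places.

4.083

L_3 ≈ 31.62963.
T_3 ≈ 27.54630.
L_3 − T_3 ≈ 4.083.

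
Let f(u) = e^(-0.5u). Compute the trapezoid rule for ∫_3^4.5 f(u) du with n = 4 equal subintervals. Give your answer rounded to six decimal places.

0.236151

Δu = (4.5 − 3)/4 = 0.375.
f(3) ≈ 0.223130, f(3.375) ≈ 0.184981, f(3.75) ≈ 0.153355, f(4.125) ≈ 0.127136, f(4.5) ≈ 0.105399.
T_4 = (Δu/2)·[f(u_0) + 2f(u_1) + 2f(u_2) + 2f(u_3) + f(u_4)].
Sum ≈ 0.236151.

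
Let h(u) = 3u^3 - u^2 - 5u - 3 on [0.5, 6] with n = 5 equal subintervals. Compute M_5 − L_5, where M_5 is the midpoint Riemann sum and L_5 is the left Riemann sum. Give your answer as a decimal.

M_5 = 778.4528125.
L_5 = 504.0475.
M_5 − L_5 = 274.4053125.

274.4053125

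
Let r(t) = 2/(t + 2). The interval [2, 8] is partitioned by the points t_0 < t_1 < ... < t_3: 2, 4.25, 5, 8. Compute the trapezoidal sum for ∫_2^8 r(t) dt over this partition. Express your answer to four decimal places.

Subinterval widths: 2.25, 0.75, 3.
r(2) = 0.5, r(4.25) = 0.32, r(5) = 2/7, r(8) = 0.2.
On each subinterval the trapezoid contributes (Δt_i/2)·[r(t_{i-1}) + r(t_i)].
Sum ≈ 1.8782.

1.8782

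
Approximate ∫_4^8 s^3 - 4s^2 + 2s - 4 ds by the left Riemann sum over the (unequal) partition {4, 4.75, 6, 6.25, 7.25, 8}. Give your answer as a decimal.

283.4140625

Subinterval widths: 0.75, 1.25, 0.25, 1, 0.75.
Left endpoints: 4, 4.75, 6, 6.25, 7.25.
f(4) = 4, f(4.75) = 22.421875, f(6) = 80, f(6.25) = 96.390625, f(7.25) = 181.328125.
Sum = Σ Δs_i · f(s_i).
Sum = 283.4140625.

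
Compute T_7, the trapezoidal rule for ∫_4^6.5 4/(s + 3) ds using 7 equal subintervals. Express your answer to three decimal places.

1.222

Δs = (6.5 − 4)/7 = 5/14.
f(4) = 4/7, f(61/14) = 56/103, f(33/7) = 14/27, f(71/14) = 56/113, f(38/7) = 28/59, f(81/14) = 56/123, f(43/7) = 0.4375, f(6.5) = 8/19.
T_7 = (Δs/2)·[f(s_0) + 2f(s_1) + ... + 2f(s_{6}) + f(s_7)].
Sum ≈ 1.222.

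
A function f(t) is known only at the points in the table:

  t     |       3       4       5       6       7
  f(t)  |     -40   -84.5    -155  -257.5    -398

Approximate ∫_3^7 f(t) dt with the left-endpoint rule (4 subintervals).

-537

Δt = 1.
Sum = 1·[(-40) + (-84.5) + (-155) + (-257.5)] = -537.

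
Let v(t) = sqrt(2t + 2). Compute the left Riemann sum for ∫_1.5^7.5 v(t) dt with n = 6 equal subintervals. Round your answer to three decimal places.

18.677

Δt = (7.5 − 1.5)/6 = 1.
Left endpoints: 1.5, 2.5, 3.5, 4.5, 5.5, 6.5.
v(1.5) ≈ 2.236, v(2.5) ≈ 2.646, v(3.5) ≈ 3.000, v(4.5) ≈ 3.317, v(5.5) ≈ 3.606, v(6.5) ≈ 3.873.
Sum = Δt · [v(1.5) + v(2.5) + v(3.5) + ...].
Sum ≈ 18.677.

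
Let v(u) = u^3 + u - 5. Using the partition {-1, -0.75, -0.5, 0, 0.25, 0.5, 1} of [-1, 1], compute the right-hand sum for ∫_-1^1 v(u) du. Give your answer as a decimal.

-9.2265625

Subinterval widths: 0.25, 0.25, 0.5, 0.25, 0.25, 0.5.
Right endpoints: -0.75, -0.5, 0, 0.25, 0.5, 1.
v(-0.75) = -6.171875, v(-0.5) = -5.625, v(0) = -5, v(0.25) = -4.734375, v(0.5) = -4.375, v(1) = -3.
Sum = Σ Δu_i · v(u_i).
Sum = -9.2265625.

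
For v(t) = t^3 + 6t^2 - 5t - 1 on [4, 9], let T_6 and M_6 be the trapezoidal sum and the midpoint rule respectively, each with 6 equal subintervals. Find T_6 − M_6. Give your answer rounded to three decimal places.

T_6 ≈ 2753.50694.
M_6 ≈ 2731.37153.
T_6 − M_6 ≈ 22.135.

22.135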